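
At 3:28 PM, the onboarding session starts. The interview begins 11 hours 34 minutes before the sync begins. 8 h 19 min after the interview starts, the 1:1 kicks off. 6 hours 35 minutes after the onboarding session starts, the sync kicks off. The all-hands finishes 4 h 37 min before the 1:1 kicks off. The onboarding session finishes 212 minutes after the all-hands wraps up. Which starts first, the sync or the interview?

the interview

The sync starts at 3:28 PM + 395 min = 10:03 PM.
The interview starts at 10:03 PM − 694 min = 10:29 AM.
The sync starts at 10:03 PM and the interview starts at 10:29 AM, so the interview is first.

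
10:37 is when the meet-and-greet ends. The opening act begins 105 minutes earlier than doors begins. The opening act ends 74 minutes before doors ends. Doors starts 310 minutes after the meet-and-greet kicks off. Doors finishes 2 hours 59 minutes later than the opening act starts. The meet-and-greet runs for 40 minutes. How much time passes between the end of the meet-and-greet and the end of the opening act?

270 minutes

The meet-and-greet starts at 10:37 − 40 min = 09:57.
Doors starts at 09:57 + 310 min = 15:07.
The opening act starts at 15:07 − 105 min = 13:22.
Doors ends at 13:22 + 179 min = 16:21.
The opening act ends at 16:21 − 74 min = 15:07.
From 10:37 to 15:07 is 270 minutes.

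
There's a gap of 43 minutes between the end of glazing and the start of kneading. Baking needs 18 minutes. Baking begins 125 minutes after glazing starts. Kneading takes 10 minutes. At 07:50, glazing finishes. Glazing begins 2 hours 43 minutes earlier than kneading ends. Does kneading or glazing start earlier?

glazing

Kneading starts at 07:50 + 43 min = 08:33.
Kneading ends at 08:33 + 10 min = 08:43.
Glazing starts at 08:43 − 163 min = 06:00.
Kneading starts at 08:33 and glazing starts at 06:00, so glazing is first.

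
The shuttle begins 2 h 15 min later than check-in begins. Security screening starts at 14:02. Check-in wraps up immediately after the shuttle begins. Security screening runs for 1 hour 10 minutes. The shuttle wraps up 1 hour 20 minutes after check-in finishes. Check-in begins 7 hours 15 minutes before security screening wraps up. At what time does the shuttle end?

Security screening ends at 14:02 + 70 min = 15:12.
Check-in starts at 15:12 − 435 min = 07:57.
The shuttle starts at 07:57 + 135 min = 10:12.
So check-in ends at 10:12.
The shuttle ends at 10:12 + 80 min = 11:32.

11:32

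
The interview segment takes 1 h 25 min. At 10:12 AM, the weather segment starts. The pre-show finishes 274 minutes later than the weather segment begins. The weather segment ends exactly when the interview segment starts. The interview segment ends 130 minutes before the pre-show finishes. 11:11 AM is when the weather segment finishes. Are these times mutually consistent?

Yes

The pre-show ends at 10:12 AM + 274 min = 2:46 PM.
The interview segment ends at 2:46 PM − 130 min = 12:36 PM.
The interview segment starts at 12:36 PM − 85 min = 11:11 AM.
So the weather segment ends at 11:11 AM.
That matches the stated 11:11 AM, so the schedule is consistent.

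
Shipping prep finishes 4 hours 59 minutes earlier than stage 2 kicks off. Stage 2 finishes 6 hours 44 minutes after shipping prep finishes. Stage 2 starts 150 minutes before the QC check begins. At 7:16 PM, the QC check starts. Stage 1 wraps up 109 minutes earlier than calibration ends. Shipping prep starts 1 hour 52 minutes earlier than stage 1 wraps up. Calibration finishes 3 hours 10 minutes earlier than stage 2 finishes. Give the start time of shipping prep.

11:40 AM

Stage 2 starts at 7:16 PM − 150 min = 4:46 PM.
Shipping prep ends at 4:46 PM − 299 min = 11:47 AM.
Stage 2 ends at 11:47 AM + 404 min = 6:31 PM.
Calibration ends at 6:31 PM − 190 min = 3:21 PM.
Stage 1 ends at 3:21 PM − 109 min = 1:32 PM.
Shipping prep starts at 1:32 PM − 112 min = 11:40 AM.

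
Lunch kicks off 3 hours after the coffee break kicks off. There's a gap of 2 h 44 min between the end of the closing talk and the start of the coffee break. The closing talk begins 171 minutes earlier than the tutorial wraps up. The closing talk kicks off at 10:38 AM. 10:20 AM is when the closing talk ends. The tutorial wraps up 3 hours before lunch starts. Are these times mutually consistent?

The coffee break starts at 10:20 AM + 164 min = 1:04 PM.
Lunch starts at 1:04 PM + 180 min = 4:04 PM.
The tutorial ends at 4:04 PM − 180 min = 1:04 PM.
The closing talk starts at 1:04 PM − 171 min = 10:13 AM.
But the closing talk is also said to start at 10:38 AM — a 25-minute conflict.

No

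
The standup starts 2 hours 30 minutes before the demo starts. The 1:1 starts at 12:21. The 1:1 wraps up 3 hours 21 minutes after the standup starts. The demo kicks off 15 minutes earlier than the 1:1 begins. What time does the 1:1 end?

12:57

The demo starts at 12:21 − 15 min = 12:06.
The standup starts at 12:06 − 150 min = 09:36.
The 1:1 ends at 09:36 + 201 min = 12:57.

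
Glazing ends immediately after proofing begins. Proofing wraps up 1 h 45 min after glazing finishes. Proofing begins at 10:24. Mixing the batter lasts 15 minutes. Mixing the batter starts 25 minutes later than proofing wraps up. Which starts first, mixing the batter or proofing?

Glazing ends at 10:24.
Proofing ends at 10:24 + 105 min = 12:09.
Mixing the batter starts at 12:09 + 25 min = 12:34.
Mixing the batter starts at 12:34 and proofing starts at 10:24, so proofing is first.

proofing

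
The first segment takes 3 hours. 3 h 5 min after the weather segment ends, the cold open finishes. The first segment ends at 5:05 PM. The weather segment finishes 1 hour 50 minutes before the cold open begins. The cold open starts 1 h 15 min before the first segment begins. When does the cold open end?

The first segment starts at 5:05 PM − 180 min = 2:05 PM.
The cold open starts at 2:05 PM − 75 min = 12:50 PM.
The weather segment ends at 12:50 PM − 110 min = 11:00 AM.
The cold open ends at 11:00 AM + 185 min = 2:05 PM.

2:05 PM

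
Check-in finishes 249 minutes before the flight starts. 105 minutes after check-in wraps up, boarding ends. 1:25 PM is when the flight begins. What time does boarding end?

11:01 AM

Check-in ends at 1:25 PM − 249 min = 9:16 AM.
Boarding ends at 9:16 AM + 105 min = 11:01 AM.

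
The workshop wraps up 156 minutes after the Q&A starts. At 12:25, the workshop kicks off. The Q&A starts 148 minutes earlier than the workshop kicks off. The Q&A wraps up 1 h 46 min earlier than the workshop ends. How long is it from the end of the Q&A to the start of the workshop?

The Q&A starts at 12:25 − 148 min = 09:57.
The workshop ends at 09:57 + 156 min = 12:33.
The Q&A ends at 12:33 − 106 min = 10:47.
From 10:47 to 12:25 is 1 h 38 min.

1 h 38 min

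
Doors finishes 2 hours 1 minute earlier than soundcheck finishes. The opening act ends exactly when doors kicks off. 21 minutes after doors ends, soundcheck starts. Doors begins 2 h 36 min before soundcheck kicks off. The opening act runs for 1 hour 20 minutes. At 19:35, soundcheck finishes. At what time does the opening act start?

13:59

Doors ends at 19:35 − 121 min = 17:34.
Soundcheck starts at 17:34 + 21 min = 17:55.
Doors starts at 17:55 − 156 min = 15:19.
So the opening act ends at 15:19.
The opening act starts at 15:19 − 80 min = 13:59.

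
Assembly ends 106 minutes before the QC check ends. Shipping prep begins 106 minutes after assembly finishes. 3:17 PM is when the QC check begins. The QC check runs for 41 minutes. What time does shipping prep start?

The QC check ends at 3:17 PM + 41 min = 3:58 PM.
Assembly ends at 3:58 PM − 106 min = 2:12 PM.
Shipping prep starts at 2:12 PM + 106 min = 3:58 PM.

3:58 PM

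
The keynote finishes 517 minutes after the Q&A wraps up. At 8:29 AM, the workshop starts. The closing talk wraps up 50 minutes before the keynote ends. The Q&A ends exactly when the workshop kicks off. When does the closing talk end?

4:16 PM

The Q&A ends at 8:29 AM.
The keynote ends at 8:29 AM + 517 min = 5:06 PM.
The closing talk ends at 5:06 PM − 50 min = 4:16 PM.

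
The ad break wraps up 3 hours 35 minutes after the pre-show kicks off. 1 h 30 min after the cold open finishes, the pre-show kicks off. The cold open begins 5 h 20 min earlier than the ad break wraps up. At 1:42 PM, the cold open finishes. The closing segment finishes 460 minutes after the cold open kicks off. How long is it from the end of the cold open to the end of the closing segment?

445 minutes

The pre-show starts at 1:42 PM + 90 min = 3:12 PM.
The ad break ends at 3:12 PM + 215 min = 6:47 PM.
The cold open starts at 6:47 PM − 320 min = 1:27 PM.
The closing segment ends at 1:27 PM + 460 min = 9:07 PM.
From 1:42 PM to 9:07 PM is 445 minutes.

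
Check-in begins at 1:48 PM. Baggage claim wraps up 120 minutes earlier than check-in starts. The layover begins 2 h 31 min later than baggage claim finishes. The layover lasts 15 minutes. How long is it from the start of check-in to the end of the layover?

Baggage claim ends at 1:48 PM − 120 min = 11:48 AM.
The layover starts at 11:48 AM + 151 min = 2:19 PM.
The layover ends at 2:19 PM + 15 min = 2:34 PM.
From 1:48 PM to 2:34 PM is 46 minutes.

46 minutes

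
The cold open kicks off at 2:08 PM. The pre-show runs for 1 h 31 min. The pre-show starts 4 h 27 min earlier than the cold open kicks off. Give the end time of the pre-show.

The pre-show starts at 2:08 PM − 267 min = 9:41 AM.
The pre-show ends at 9:41 AM + 91 min = 11:12 AM.

11:12 AM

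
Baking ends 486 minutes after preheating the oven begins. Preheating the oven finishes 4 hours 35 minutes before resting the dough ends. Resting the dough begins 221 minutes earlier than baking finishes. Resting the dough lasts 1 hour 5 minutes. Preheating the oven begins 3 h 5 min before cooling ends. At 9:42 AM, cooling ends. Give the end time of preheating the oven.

Preheating the oven starts at 9:42 AM − 185 min = 6:37 AM.
Baking ends at 6:37 AM + 486 min = 2:43 PM.
Resting the dough starts at 2:43 PM − 221 min = 11:02 AM.
Resting the dough ends at 11:02 AM + 65 min = 12:07 PM.
Preheating the oven ends at 12:07 PM − 275 min = 7:32 AM.

7:32 AM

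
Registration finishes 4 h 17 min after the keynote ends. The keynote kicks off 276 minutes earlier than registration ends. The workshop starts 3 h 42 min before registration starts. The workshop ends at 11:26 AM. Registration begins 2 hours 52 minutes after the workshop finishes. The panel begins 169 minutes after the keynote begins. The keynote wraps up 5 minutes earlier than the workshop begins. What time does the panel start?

Registration starts at 11:26 AM + 172 min = 2:18 PM.
The workshop starts at 2:18 PM − 222 min = 10:36 AM.
The keynote ends at 10:36 AM − 5 min = 10:31 AM.
Registration ends at 10:31 AM + 257 min = 2:48 PM.
The keynote starts at 2:48 PM − 276 min = 10:12 AM.
The panel starts at 10:12 AM + 169 min = 1:01 PM.

1:01 PM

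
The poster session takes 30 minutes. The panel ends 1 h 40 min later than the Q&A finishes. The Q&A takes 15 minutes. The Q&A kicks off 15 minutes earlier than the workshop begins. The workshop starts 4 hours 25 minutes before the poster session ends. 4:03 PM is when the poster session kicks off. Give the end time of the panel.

The poster session ends at 4:03 PM + 30 min = 4:33 PM.
The workshop starts at 4:33 PM − 265 min = 12:08 PM.
The Q&A starts at 12:08 PM − 15 min = 11:53 AM.
The Q&A ends at 11:53 AM + 15 min = 12:08 PM.
The panel ends at 12:08 PM + 100 min = 1:48 PM.

1:48 PM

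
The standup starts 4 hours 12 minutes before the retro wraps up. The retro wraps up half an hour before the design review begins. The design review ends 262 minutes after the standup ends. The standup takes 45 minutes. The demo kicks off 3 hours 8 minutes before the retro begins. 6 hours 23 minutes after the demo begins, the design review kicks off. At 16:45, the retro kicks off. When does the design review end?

20:25

The demo starts at 16:45 − 188 min = 13:37.
The design review starts at 13:37 + 383 min = 20:00.
The retro ends at 20:00 − 30 min = 19:30.
The standup starts at 19:30 − 252 min = 15:18.
The standup ends at 15:18 + 45 min = 16:03.
The design review ends at 16:03 + 262 min = 20:25.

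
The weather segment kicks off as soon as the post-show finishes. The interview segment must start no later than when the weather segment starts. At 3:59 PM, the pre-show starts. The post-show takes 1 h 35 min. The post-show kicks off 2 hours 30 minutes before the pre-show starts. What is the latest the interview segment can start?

The post-show starts at 3:59 PM − 150 min = 1:29 PM.
The post-show ends at 1:29 PM + 95 min = 3:04 PM.
So the weather segment starts at 3:04 PM.
The interview segment is bounded by the weather segment, so the latest it can start is 3:04 PM.

3:04 PM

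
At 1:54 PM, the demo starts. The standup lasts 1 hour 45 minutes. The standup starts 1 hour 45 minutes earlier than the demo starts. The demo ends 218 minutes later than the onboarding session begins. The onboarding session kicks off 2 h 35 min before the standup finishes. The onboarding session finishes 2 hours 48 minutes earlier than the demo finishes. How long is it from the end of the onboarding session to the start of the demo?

105 minutes

The standup starts at 1:54 PM − 105 min = 12:09 PM.
The standup ends at 12:09 PM + 105 min = 1:54 PM.
The onboarding session starts at 1:54 PM − 155 min = 11:19 AM.
The demo ends at 11:19 AM + 218 min = 2:57 PM.
The onboarding session ends at 2:57 PM − 168 min = 12:09 PM.
From 12:09 PM to 1:54 PM is 105 minutes.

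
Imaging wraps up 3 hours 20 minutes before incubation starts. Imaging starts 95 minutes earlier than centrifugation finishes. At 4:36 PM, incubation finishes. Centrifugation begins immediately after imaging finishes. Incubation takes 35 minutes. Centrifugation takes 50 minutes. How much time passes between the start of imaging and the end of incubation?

Incubation starts at 4:36 PM − 35 min = 4:01 PM.
Imaging ends at 4:01 PM − 200 min = 12:41 PM.
So centrifugation starts at 12:41 PM.
Centrifugation ends at 12:41 PM + 50 min = 1:31 PM.
Imaging starts at 1:31 PM − 95 min = 11:56 AM.
From 11:56 AM to 4:36 PM is 280 minutes.

280 minutes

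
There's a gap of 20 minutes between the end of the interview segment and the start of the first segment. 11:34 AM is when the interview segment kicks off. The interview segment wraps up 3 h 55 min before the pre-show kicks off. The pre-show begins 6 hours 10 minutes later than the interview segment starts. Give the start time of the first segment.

2:09 PM

The pre-show starts at 11:34 AM + 370 min = 5:44 PM.
The interview segment ends at 5:44 PM − 235 min = 1:49 PM.
The first segment starts at 1:49 PM + 20 min = 2:09 PM.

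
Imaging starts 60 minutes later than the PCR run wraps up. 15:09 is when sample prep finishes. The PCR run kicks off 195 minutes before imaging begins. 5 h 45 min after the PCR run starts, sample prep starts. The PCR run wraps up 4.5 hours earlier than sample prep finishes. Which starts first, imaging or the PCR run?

The PCR run ends at 15:09 − 270 min = 10:39.
Imaging starts at 10:39 + 60 min = 11:39.
The PCR run starts at 11:39 − 195 min = 08:24.
Imaging starts at 11:39 and the PCR run starts at 08:24, so the PCR run is first.

the PCR run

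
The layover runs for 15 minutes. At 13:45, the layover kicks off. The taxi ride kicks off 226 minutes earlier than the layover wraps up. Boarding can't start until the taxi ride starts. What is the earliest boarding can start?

10:14

The layover ends at 13:45 + 15 min = 14:00.
The taxi ride starts at 14:00 − 226 min = 10:14.
Boarding is bounded by the taxi ride, so the earliest it can start is 10:14.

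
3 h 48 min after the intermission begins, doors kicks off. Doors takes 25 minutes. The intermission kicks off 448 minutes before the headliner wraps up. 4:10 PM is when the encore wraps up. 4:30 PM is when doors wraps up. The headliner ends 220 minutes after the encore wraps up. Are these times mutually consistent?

The headliner ends at 4:10 PM + 220 min = 7:50 PM.
The intermission starts at 7:50 PM − 448 min = 12:22 PM.
Doors starts at 12:22 PM + 228 min = 4:10 PM.
Doors ends at 4:10 PM + 25 min = 4:35 PM.
But doors is also said to end at 4:30 PM — a 5-minute conflict.

No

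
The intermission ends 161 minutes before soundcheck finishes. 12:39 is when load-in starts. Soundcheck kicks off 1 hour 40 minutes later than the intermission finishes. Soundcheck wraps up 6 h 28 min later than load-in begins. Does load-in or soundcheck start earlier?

load-in

Soundcheck ends at 12:39 + 388 min = 19:07.
The intermission ends at 19:07 − 161 min = 16:26.
Soundcheck starts at 16:26 + 100 min = 18:06.
Load-in starts at 12:39 and soundcheck starts at 18:06, so load-in is first.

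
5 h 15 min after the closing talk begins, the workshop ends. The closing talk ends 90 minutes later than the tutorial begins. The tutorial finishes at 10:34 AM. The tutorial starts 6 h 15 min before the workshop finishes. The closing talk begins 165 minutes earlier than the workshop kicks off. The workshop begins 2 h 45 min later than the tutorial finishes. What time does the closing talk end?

11:04 AM

The workshop starts at 10:34 AM + 165 min = 1:19 PM.
The closing talk starts at 1:19 PM − 165 min = 10:34 AM.
The workshop ends at 10:34 AM + 315 min = 3:49 PM.
The tutorial starts at 3:49 PM − 375 min = 9:34 AM.
The closing talk ends at 9:34 AM + 90 min = 11:04 AM.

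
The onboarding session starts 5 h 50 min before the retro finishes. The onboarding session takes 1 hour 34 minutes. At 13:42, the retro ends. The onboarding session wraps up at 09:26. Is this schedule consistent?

Yes

The onboarding session starts at 13:42 − 350 min = 07:52.
The onboarding session ends at 07:52 + 94 min = 09:26.
That matches the stated 09:26, so the schedule is consistent.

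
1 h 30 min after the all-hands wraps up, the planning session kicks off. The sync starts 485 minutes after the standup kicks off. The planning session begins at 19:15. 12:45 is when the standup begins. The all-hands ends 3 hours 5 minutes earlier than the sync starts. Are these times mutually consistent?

The sync starts at 12:45 + 485 min = 20:50.
The all-hands ends at 20:50 − 185 min = 17:45.
The planning session starts at 17:45 + 90 min = 19:15.
That matches the stated 19:15, so the schedule is consistent.

Yes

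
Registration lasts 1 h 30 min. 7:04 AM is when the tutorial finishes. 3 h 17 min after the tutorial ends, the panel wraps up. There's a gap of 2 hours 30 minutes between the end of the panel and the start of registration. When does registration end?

2:21 PM

The panel ends at 7:04 AM + 197 min = 10:21 AM.
Registration starts at 10:21 AM + 150 min = 12:51 PM.
Registration ends at 12:51 PM + 90 min = 2:21 PM.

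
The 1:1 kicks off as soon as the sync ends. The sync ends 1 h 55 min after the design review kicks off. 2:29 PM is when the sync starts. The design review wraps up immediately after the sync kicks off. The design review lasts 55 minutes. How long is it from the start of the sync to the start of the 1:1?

The design review ends at 2:29 PM.
The design review starts at 2:29 PM − 55 min = 1:34 PM.
The sync ends at 1:34 PM + 115 min = 3:29 PM.
So the 1:1 starts at 3:29 PM.
From 2:29 PM to 3:29 PM is 60 minutes.

60 minutes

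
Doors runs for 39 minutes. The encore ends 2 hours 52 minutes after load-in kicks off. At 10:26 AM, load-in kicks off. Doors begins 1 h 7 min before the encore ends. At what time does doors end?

12:50 PM

The encore ends at 10:26 AM + 172 min = 1:18 PM.
Doors starts at 1:18 PM − 67 min = 12:11 PM.
Doors ends at 12:11 PM + 39 min = 12:50 PM.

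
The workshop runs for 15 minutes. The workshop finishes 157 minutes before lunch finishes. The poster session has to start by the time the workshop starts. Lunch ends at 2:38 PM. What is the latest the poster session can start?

The workshop ends at 2:38 PM − 157 min = 12:01 PM.
The workshop starts at 12:01 PM − 15 min = 11:46 AM.
The poster session is bounded by the workshop, so the latest it can start is 11:46 AM.

11:46 AM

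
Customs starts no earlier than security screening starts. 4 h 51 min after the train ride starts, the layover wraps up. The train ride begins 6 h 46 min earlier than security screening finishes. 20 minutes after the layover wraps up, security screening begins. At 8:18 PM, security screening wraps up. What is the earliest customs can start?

The train ride starts at 8:18 PM − 406 min = 1:32 PM.
The layover ends at 1:32 PM + 291 min = 6:23 PM.
Security screening starts at 6:23 PM + 20 min = 6:43 PM.
Customs is bounded by security screening, so the earliest it can start is 6:43 PM.

6:43 PM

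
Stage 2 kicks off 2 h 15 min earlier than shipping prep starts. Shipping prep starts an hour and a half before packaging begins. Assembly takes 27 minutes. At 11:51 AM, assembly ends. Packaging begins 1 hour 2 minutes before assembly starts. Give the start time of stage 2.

6:37 AM

Assembly starts at 11:51 AM − 27 min = 11:24 AM.
Packaging starts at 11:24 AM − 62 min = 10:22 AM.
Shipping prep starts at 10:22 AM − 90 min = 8:52 AM.
Stage 2 starts at 8:52 AM − 135 min = 6:37 AM.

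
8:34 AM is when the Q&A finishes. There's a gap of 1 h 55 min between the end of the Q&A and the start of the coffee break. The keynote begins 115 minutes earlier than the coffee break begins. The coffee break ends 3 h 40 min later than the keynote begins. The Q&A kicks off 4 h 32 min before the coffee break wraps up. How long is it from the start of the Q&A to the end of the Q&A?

52 minutes

The coffee break starts at 8:34 AM + 115 min = 10:29 AM.
The keynote starts at 10:29 AM − 115 min = 8:34 AM.
The coffee break ends at 8:34 AM + 220 min = 12:14 PM.
The Q&A starts at 12:14 PM − 272 min = 7:42 AM.
From 7:42 AM to 8:34 AM is 52 minutes.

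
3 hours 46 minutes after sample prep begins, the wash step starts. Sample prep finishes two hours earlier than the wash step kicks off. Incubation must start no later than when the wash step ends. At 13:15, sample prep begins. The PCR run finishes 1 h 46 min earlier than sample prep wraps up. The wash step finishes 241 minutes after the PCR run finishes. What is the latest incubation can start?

17:16

The wash step starts at 13:15 + 226 min = 17:01.
Sample prep ends at 17:01 − 120 min = 15:01.
The PCR run ends at 15:01 − 106 min = 13:15.
The wash step ends at 13:15 + 241 min = 17:16.
Incubation is bounded by the wash step, so the latest it can start is 17:16.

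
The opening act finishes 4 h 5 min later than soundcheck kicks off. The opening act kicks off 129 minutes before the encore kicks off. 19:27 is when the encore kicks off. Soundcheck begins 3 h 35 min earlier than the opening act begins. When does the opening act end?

The opening act starts at 19:27 − 129 min = 17:18.
Soundcheck starts at 17:18 − 215 min = 13:43.
The opening act ends at 13:43 + 245 min = 17:48.

17:48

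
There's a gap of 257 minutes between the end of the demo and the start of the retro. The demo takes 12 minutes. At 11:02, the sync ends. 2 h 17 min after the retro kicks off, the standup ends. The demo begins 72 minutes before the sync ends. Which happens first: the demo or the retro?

The demo starts at 11:02 − 72 min = 09:50.
The demo ends at 09:50 + 12 min = 10:02.
The retro starts at 10:02 + 257 min = 14:19.
The demo starts at 09:50 and the retro starts at 14:19, so the demo is first.

the demo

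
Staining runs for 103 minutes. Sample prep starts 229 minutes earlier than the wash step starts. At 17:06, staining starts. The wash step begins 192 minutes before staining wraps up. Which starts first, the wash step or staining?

the wash step

Staining ends at 17:06 + 103 min = 18:49.
The wash step starts at 18:49 − 192 min = 15:37.
The wash step starts at 15:37 and staining starts at 17:06, so the wash step is first.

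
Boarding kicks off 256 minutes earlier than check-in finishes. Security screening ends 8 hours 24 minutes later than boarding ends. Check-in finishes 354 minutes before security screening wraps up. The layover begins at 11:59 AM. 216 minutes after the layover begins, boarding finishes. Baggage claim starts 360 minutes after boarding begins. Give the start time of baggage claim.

Boarding ends at 11:59 AM + 216 min = 3:35 PM.
Security screening ends at 3:35 PM + 504 min = 11:59 PM.
Check-in ends at 11:59 PM − 354 min = 6:05 PM.
Boarding starts at 6:05 PM − 256 min = 1:49 PM.
Baggage claim starts at 1:49 PM + 360 min = 7:49 PM.

7:49 PM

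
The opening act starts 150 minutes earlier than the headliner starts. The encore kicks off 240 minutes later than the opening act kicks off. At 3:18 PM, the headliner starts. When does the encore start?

The opening act starts at 3:18 PM − 150 min = 12:48 PM.
The encore starts at 12:48 PM + 240 min = 4:48 PM.

4:48 PM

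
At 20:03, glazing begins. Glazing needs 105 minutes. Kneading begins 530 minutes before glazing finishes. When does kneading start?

Glazing ends at 20:03 + 105 min = 21:48.
Kneading starts at 21:48 − 530 min = 12:58.

12:58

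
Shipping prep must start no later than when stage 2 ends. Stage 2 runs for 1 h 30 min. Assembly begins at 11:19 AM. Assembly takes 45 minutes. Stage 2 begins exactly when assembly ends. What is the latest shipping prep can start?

1:34 PM

Assembly ends at 11:19 AM + 45 min = 12:04 PM.
So stage 2 starts at 12:04 PM.
Stage 2 ends at 12:04 PM + 90 min = 1:34 PM.
Shipping prep is bounded by stage 2, so the latest it can start is 1:34 PM.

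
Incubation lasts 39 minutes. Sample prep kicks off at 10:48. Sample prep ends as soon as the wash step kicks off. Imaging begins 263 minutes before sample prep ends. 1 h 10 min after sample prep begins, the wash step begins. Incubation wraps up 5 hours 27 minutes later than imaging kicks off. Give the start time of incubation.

The wash step starts at 10:48 + 70 min = 11:58.
So sample prep ends at 11:58.
Imaging starts at 11:58 − 263 min = 07:35.
Incubation ends at 07:35 + 327 min = 13:02.
Incubation starts at 13:02 − 39 min = 12:23.

12:23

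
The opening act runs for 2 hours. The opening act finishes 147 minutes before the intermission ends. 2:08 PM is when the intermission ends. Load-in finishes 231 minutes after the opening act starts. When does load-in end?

The opening act ends at 2:08 PM − 147 min = 11:41 AM.
The opening act starts at 11:41 AM − 120 min = 9:41 AM.
Load-in ends at 9:41 AM + 231 min = 1:32 PM.

1:32 PM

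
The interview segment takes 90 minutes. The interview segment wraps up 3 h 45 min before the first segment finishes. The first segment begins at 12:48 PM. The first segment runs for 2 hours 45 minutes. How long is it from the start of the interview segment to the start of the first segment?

The first segment ends at 12:48 PM + 165 min = 3:33 PM.
The interview segment ends at 3:33 PM − 225 min = 11:48 AM.
The interview segment starts at 11:48 AM − 90 min = 10:18 AM.
From 10:18 AM to 12:48 PM is 150 minutes.

150 minutes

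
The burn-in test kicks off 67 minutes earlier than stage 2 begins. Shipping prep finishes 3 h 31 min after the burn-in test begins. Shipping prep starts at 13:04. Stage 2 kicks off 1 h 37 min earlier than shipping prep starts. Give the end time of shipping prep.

13:51

Stage 2 starts at 13:04 − 97 min = 11:27.
The burn-in test starts at 11:27 − 67 min = 10:20.
Shipping prep ends at 10:20 + 211 min = 13:51.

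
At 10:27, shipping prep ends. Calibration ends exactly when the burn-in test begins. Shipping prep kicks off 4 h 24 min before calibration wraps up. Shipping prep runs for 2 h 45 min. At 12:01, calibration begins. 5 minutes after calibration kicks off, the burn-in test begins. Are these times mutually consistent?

Yes

The burn-in test starts at 12:01 + 5 min = 12:06.
So calibration ends at 12:06.
Shipping prep starts at 12:06 − 264 min = 07:42.
Shipping prep ends at 07:42 + 165 min = 10:27.
That matches the stated 10:27, so the schedule is consistent.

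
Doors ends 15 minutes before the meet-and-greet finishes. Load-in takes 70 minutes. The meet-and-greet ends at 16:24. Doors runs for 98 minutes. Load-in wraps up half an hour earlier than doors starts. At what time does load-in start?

Doors ends at 16:24 − 15 min = 16:09.
Doors starts at 16:09 − 98 min = 14:31.
Load-in ends at 14:31 − 30 min = 14:01.
Load-in starts at 14:01 − 70 min = 12:51.

12:51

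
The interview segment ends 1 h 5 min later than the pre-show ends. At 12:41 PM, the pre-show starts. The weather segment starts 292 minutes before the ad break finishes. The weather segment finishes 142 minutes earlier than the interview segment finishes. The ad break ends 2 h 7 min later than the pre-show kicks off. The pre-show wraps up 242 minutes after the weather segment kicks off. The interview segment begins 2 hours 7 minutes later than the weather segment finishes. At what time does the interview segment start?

2:48 PM

The ad break ends at 12:41 PM + 127 min = 2:48 PM.
The weather segment starts at 2:48 PM − 292 min = 9:56 AM.
The pre-show ends at 9:56 AM + 242 min = 1:58 PM.
The interview segment ends at 1:58 PM + 65 min = 3:03 PM.
The weather segment ends at 3:03 PM − 142 min = 12:41 PM.
The interview segment starts at 12:41 PM + 127 min = 2:48 PM.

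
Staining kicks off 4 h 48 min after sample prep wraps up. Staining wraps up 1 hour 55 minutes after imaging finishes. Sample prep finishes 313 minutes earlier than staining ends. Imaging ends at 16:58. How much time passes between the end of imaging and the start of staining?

1 hour 30 minutes

Staining ends at 16:58 + 115 min = 18:53.
Sample prep ends at 18:53 − 313 min = 13:40.
Staining starts at 13:40 + 288 min = 18:28.
From 16:58 to 18:28 is 1 hour 30 minutes.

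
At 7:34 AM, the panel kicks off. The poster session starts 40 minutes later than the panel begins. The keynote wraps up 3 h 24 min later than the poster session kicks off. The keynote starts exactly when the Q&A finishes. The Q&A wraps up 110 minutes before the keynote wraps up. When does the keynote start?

The poster session starts at 7:34 AM + 40 min = 8:14 AM.
The keynote ends at 8:14 AM + 204 min = 11:38 AM.
The Q&A ends at 11:38 AM − 110 min = 9:48 AM.
So the keynote starts at 9:48 AM.

9:48 AM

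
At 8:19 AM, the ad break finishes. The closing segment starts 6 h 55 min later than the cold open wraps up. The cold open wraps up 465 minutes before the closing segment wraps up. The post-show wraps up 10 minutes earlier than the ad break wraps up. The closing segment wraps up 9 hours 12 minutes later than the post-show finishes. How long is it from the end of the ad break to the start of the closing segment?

8 h 12 min

The post-show ends at 8:19 AM − 10 min = 8:09 AM.
The closing segment ends at 8:09 AM + 552 min = 5:21 PM.
The cold open ends at 5:21 PM − 465 min = 9:36 AM.
The closing segment starts at 9:36 AM + 415 min = 4:31 PM.
From 8:19 AM to 4:31 PM is 8 h 12 min.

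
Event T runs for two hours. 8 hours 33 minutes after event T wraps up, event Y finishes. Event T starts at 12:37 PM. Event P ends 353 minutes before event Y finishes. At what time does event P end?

Event T ends at 12:37 PM + 120 min = 2:37 PM.
Event Y ends at 2:37 PM + 513 min = 11:10 PM.
Event P ends at 11:10 PM − 353 min = 5:17 PM.

5:17 PM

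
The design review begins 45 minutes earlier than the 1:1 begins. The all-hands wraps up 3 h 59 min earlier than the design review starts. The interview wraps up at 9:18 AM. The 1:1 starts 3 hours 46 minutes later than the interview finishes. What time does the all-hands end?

8:20 AM

The 1:1 starts at 9:18 AM + 226 min = 1:04 PM.
The design review starts at 1:04 PM − 45 min = 12:19 PM.
The all-hands ends at 12:19 PM − 239 min = 8:20 AM.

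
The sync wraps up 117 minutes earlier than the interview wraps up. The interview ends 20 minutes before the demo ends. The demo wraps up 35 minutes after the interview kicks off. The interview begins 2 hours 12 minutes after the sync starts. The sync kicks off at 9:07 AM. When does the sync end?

9:37 AM

The interview starts at 9:07 AM + 132 min = 11:19 AM.
The demo ends at 11:19 AM + 35 min = 11:54 AM.
The interview ends at 11:54 AM − 20 min = 11:34 AM.
The sync ends at 11:34 AM − 117 min = 9:37 AM.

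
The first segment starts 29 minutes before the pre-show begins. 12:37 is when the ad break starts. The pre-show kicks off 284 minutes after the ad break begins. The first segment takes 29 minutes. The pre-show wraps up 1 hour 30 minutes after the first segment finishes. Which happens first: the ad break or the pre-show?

The pre-show starts at 12:37 + 284 min = 17:21.
The ad break starts at 12:37 and the pre-show starts at 17:21, so the ad break is first.

the ad break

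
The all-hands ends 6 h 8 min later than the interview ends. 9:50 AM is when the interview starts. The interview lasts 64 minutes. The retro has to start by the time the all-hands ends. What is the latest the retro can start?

5:02 PM

The interview ends at 9:50 AM + 64 min = 10:54 AM.
The all-hands ends at 10:54 AM + 368 min = 5:02 PM.
The retro is bounded by the all-hands, so the latest it can start is 5:02 PM.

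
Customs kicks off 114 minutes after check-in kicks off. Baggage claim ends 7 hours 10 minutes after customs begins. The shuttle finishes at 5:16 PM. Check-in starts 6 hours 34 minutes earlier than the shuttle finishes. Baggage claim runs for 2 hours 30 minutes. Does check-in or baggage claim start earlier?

check-in

Check-in starts at 5:16 PM − 394 min = 10:42 AM.
Customs starts at 10:42 AM + 114 min = 12:36 PM.
Baggage claim ends at 12:36 PM + 430 min = 7:46 PM.
Baggage claim starts at 7:46 PM − 150 min = 5:16 PM.
Check-in starts at 10:42 AM and baggage claim starts at 5:16 PM, so check-in is first.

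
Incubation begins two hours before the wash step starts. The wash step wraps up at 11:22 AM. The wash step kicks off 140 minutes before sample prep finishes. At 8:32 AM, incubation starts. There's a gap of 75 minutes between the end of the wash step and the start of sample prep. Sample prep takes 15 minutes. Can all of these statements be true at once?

Yes

Sample prep starts at 11:22 AM + 75 min = 12:37 PM.
Sample prep ends at 12:37 PM + 15 min = 12:52 PM.
The wash step starts at 12:52 PM − 140 min = 10:32 AM.
Incubation starts at 10:32 AM − 120 min = 8:32 AM.
That matches the stated 8:32 AM, so the schedule is consistent.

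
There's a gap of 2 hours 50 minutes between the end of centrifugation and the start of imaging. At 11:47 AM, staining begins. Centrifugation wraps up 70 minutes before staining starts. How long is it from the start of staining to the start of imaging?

Centrifugation ends at 11:47 AM − 70 min = 10:37 AM.
Imaging starts at 10:37 AM + 170 min = 1:27 PM.
From 11:47 AM to 1:27 PM is 1 h 40 min.

1 h 40 min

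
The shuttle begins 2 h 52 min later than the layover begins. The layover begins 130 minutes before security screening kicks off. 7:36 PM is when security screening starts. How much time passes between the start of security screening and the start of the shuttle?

42 minutes

The layover starts at 7:36 PM − 130 min = 5:26 PM.
The shuttle starts at 5:26 PM + 172 min = 8:18 PM.
From 7:36 PM to 8:18 PM is 42 minutes.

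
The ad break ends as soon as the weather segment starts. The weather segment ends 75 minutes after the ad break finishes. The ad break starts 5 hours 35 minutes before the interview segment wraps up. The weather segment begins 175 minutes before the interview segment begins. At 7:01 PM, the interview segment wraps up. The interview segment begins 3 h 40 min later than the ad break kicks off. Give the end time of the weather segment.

3:26 PM

The ad break starts at 7:01 PM − 335 min = 1:26 PM.
The interview segment starts at 1:26 PM + 220 min = 5:06 PM.
The weather segment starts at 5:06 PM − 175 min = 2:11 PM.
So the ad break ends at 2:11 PM.
The weather segment ends at 2:11 PM + 75 min = 3:26 PM.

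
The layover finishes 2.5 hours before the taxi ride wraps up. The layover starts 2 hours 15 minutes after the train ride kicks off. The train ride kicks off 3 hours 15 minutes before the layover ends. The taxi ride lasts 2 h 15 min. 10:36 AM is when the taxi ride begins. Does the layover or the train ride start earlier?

The taxi ride ends at 10:36 AM + 135 min = 12:51 PM.
The layover ends at 12:51 PM − 150 min = 10:21 AM.
The train ride starts at 10:21 AM − 195 min = 7:06 AM.
The layover starts at 7:06 AM + 135 min = 9:21 AM.
The layover starts at 9:21 AM and the train ride starts at 7:06 AM, so the train ride is first.

the train ride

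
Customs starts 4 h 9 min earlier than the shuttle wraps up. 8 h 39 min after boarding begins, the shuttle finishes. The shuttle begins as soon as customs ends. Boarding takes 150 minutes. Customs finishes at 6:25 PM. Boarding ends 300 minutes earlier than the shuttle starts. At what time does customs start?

The shuttle starts at 6:25 PM.
Boarding ends at 6:25 PM − 300 min = 1:25 PM.
Boarding starts at 1:25 PM − 150 min = 10:55 AM.
The shuttle ends at 10:55 AM + 519 min = 7:34 PM.
Customs starts at 7:34 PM − 249 min = 3:25 PM.

3:25 PM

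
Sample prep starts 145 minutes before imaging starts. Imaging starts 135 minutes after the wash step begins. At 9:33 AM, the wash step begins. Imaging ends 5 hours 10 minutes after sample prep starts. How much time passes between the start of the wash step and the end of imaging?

Imaging starts at 9:33 AM + 135 min = 11:48 AM.
Sample prep starts at 11:48 AM − 145 min = 9:23 AM.
Imaging ends at 9:23 AM + 310 min = 2:33 PM.
From 9:33 AM to 2:33 PM is 300 minutes.

300 minutes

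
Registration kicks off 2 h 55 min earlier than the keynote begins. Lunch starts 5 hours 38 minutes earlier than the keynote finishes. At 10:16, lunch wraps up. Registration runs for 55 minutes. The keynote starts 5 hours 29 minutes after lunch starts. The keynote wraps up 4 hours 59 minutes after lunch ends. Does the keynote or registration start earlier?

The keynote ends at 10:16 + 299 min = 15:15.
Lunch starts at 15:15 − 338 min = 09:37.
The keynote starts at 09:37 + 329 min = 15:06.
Registration starts at 15:06 − 175 min = 12:11.
The keynote starts at 15:06 and registration starts at 12:11, so registration is first.

registration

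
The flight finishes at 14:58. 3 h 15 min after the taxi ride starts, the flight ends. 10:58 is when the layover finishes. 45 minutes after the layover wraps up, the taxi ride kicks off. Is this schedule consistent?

Yes

The taxi ride starts at 10:58 + 45 min = 11:43.
The flight ends at 11:43 + 195 min = 14:58.
That matches the stated 14:58, so the schedule is consistent.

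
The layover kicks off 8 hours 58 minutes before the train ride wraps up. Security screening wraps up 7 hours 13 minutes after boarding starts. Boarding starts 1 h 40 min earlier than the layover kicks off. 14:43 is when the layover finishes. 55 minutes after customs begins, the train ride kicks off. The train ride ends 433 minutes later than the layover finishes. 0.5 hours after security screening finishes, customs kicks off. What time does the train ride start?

19:56

The train ride ends at 14:43 + 433 min = 21:56.
The layover starts at 21:56 − 538 min = 12:58.
Boarding starts at 12:58 − 100 min = 11:18.
Security screening ends at 11:18 + 433 min = 18:31.
Customs starts at 18:31 + 30 min = 19:01.
The train ride starts at 19:01 + 55 min = 19:56.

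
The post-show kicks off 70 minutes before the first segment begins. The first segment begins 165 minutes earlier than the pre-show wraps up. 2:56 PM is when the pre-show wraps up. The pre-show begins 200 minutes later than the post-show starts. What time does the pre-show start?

2:21 PM

The first segment starts at 2:56 PM − 165 min = 12:11 PM.
The post-show starts at 12:11 PM − 70 min = 11:01 AM.
The pre-show starts at 11:01 AM + 200 min = 2:21 PM.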